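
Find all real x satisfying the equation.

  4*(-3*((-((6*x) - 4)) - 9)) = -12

Step 1. [4*(-3*((-((6*x) - 4)) - 9)) = -12] 4 out front; divide by 4. So div: -3*((-((6*x) - 4)) - 9) = -3.
Step 2. [-3*((-((6*x) - 4)) - 9) = -3] -3·(inner) — divide through by -3 ⇒ div: (-((6*x) - 4)) - 9 = 1.
Step 3. [(-((6*x) - 4)) - 9 = 1] -9 is outermost — add 9 both sides ⇒ sub: -((6*x) - 4) = 10.
Step 4. [-((6*x) - 4) = 10] leading − — multiply by −1 ⇒ neg: (6*x) - 4 = -10.
Step 5. [(6*x) - 4 = -10] 4 comes off first (add 4), so sub: 6*x = -6.
Step 6. [6*x = -6] 6 out front; divide by 6, so div: x = -1.

Answer: x ∈ {-1}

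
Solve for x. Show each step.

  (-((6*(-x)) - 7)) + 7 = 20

Step 1. [(-((6*(-x)) - 7)) + 7 = 20] +7 is outermost — subtract 7 both sides ⇒ sub: -((6*(-x)) - 7) = 13.
Step 2. [-((6*(-x)) - 7) = 13] flip signs both sides. So neg: (6*(-x)) - 7 = -13.
Step 3. [(6*(-x)) - 7 = -13] peel the -7: add 7 from each side. So sub: 6*(-x) = -6.
Step 4. [6*(-x) = -6] divide by the outer 6, so div: -x = -1.
Step 5. [-x = -1] flip signs both sides. So neg: x = 1.

Answer: x ∈ {1}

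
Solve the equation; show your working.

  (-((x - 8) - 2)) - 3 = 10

Step 1. [(-((x - 8) - 2)) - 3 = 10] peel the -3: add 3 from each side, so sub: -((x - 8) - 2) = 13.
Step 2. [-((x - 8) - 2) = 13] LHS negated; negate both sides, so neg: (x - 8) - 2 = -13.
Step 3. [(x - 8) - 2 = -13] add 2: x sits inside (… - 2). So sub: x - 8 = -11.
Step 4. [x - 8 = -11] the outer -8 inverts by adding 8, so sub: x = -3.

Answer: x ∈ {-3}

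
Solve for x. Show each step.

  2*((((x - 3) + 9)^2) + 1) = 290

Step 1. [2*((((x - 3) + 9)^2) + 1) = 290] leading coefficient 2: divide by 2 ⇒ div: (((x - 3) + 9)^2) + 1 = 145.
Step 2. [(((x - 3) + 9)^2) + 1 = 145] +1 is outermost — subtract 1 both sides, so sub: ((x - 3) + 9)^2 = 144.
Step 3. [((x - 3) + 9)^2 = 144] √ both sides: 144 ≥ 0 gives two branches ⇒ sqrt: (x - 3) + 9 = 12 or -12.
Step 4. [(x - 3) + 9 = 12 or -12] the outer +9 inverts by subtracting 9 ⇒ sub: x - 3 = 3 or -21.
Step 5. [x - 3 = 3 or -21] 3 comes off first (add 3) ⇒ sub: x = 6 or -18.

Answer: x ∈ {-18, 6}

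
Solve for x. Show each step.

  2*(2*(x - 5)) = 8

Step 1. [2*(2*(x - 5)) = 8] 2·(inner) — divide through by 2. So div: 2*(x - 5) = 4.
Step 2. [2*(x - 5) = 4] 2 out front; divide by 2, so div: x - 5 = 2.
Step 3. [x - 5 = 2] the outer -5 inverts by adding 5 ⇒ sub: x = 7.

Answer: x ∈ {7}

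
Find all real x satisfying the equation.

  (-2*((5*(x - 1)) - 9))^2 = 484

Step 1. [(-2*((5*(x - 1)) - 9))^2 = 484] 484 ≥ 0, LHS is (·)² — take ±√ ⇒ sqrt: -2*((5*(x - 1)) - 9) = 22 or -22.
Step 2. [-2*((5*(x - 1)) - 9) = 22 or -22] LHS = -2·(…); ÷-2 both sides. So div: (5*(x - 1)) - 9 = -11 or 11.
Step 3. [(5*(x - 1)) - 9 = -11 or 11] -9 is outermost — add 9 both sides, so sub: 5*(x - 1) = -2 or 20.
Step 4. [5*(x - 1) = -2 or 20] LHS = 5·(…); ÷5 both sides ⇒ div: x - 1 = -2/5 or 4.
Step 5. [x - 1 = -2/5 or 4] the outer -1 inverts by adding 1 ⇒ sub: x = 3/5 or 5.

Answer: x ∈ {3/5, 5}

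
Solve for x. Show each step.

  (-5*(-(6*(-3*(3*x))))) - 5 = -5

Step 1. [(-5*(-(6*(-3*(3*x))))) - 5 = -5] -5 is outermost — add 5 both sides ⇒ sub: -5*(-(6*(-3*(3*x)))) = 0.
Step 2. [-5*(-(6*(-3*(3*x)))) = 0] leading coefficient -5: divide by -5 ⇒ div: -(6*(-3*(3*x))) = 0.
Step 3. [-(6*(-3*(3*x))) = 0] LHS negated; negate both sides ⇒ neg: 6*(-3*(3*x)) = 0.
Step 4. [6*(-3*(3*x)) = 0] leading coefficient 6: divide by 6, so div: -3*(3*x) = 0.
Step 5. [-3*(3*x) = 0] -3 out front; divide by -3 ⇒ div: 3*x = 0.
Step 6. [3*x = 0] 3 out front; divide by 3, so div: x = 0.

Answer: x ∈ {0}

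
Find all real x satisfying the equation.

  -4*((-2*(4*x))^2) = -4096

Step 1. [-4*((-2*(4*x))^2) = -4096] LHS = -4·(…); ÷-4 both sides, so div: (-2*(4*x))^2 = 1024.
Step 2. [(-2*(4*x))^2 = 1024] 1024 ≥ 0, LHS is (·)² — take ±√, so sqrt: -2*(4*x) = 32 or -32.
Step 3. [-2*(4*x) = 32 or -32] LHS = -2·(…); ÷-2 both sides. So div: 4*x = -16 or 16.
Step 4. [4*x = -16 or 16] leading coefficient 4: divide by 4 ⇒ div: x = -4 or 4.

Answer: x ∈ {-4, 4}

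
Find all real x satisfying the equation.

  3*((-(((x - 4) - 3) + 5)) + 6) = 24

Step 1. [3*((-(((x - 4) - 3) + 5)) + 6) = 24] 3·(inner) — divide through by 3, so div: (-(((x - 4) - 3) + 5)) + 6 = 8.
Step 2. [(-(((x - 4) - 3) + 5)) + 6 = 8] +6 is outermost — subtract 6 both sides ⇒ sub: -(((x - 4) - 3) + 5) = 2.
Step 3. [-(((x - 4) - 3) + 5) = 2] flip signs both sides. So neg: ((x - 4) - 3) + 5 = -2.
Step 4. [((x - 4) - 3) + 5 = -2] the outer +5 inverts by subtracting 5 ⇒ sub: (x - 4) - 3 = -7.
Step 5. [(x - 4) - 3 = -7] peel the -3: add 3 from each side, so sub: x - 4 = -4.
Step 6. [x - 4 = -4] -4 is outermost — add 4 both sides ⇒ sub: x = 0.

Answer: x ∈ {0}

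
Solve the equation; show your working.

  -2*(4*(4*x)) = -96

Step 1. [-2*(4*(4*x)) = -96] LHS = -2·(…); ÷-2 both sides ⇒ div: 4*(4*x) = 48.
Step 2. [4*(4*x) = 48] divide by the outer 4. So div: 4*x = 12.
Step 3. [4*x = 12] 4 out front; divide by 4 ⇒ div: x = 3.

Answer: x ∈ {3}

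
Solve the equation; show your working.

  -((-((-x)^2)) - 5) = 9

Step 1. [-((-((-x)^2)) - 5) = 9] leading − — multiply by −1, so neg: (-((-x)^2)) - 5 = -9.
Step 2. [(-((-x)^2)) - 5 = -9] peel the -5: add 5 from each side, so sub: -((-x)^2) = -4.
Step 3. [-((-x)^2) = -4] flip signs both sides, so neg: (-x)^2 = 4.
Step 4. [(-x)^2 = 4] √ both sides: 4 ≥ 0 gives two branches ⇒ sqrt: -x = 2 or -2.
Step 5. [-x = 2 or -2] LHS negated; negate both sides, so neg: x = -2 or 2.

Answer: x ∈ {-2, 2}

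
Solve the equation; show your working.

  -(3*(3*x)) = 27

Step 1. [-(3*(3*x)) = 27] leading − — multiply by −1, so neg: 3*(3*x) = -27.
Step 2. [3*(3*x) = -27] 3 out front; divide by 3 ⇒ div: 3*x = -9.
Step 3. [3*x = -9] divide by the outer 3 ⇒ div: x = -3.

Answer: x ∈ {-3}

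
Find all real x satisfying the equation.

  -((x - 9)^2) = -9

Step 1. [-((x - 9)^2) = -9] leading − — multiply by −1. So neg: (x - 9)^2 = 9.
Step 2. [(x - 9)^2 = 9] LHS squared, RHS 9 ≥ 0: apply √ (±), so sqrt: x - 9 = 3 or -3.
Step 3. [x - 9 = 3 or -3] the outer -9 inverts by adding 9. So sub: x = 12 or 6.

Answer: x ∈ {6, 12}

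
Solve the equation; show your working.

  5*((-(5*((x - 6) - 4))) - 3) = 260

Step 1. [5*((-(5*((x - 6) - 4))) - 3) = 260] 5 out front; divide by 5, so div: (-(5*((x - 6) - 4))) - 3 = 52.
Step 2. [(-(5*((x - 6) - 4))) - 3 = 52] add 3: x sits inside (… - 3), so sub: -(5*((x - 6) - 4)) = 55.
Step 3. [-(5*((x - 6) - 4)) = 55] flip signs both sides ⇒ neg: 5*((x - 6) - 4) = -55.
Step 4. [5*((x - 6) - 4) = -55] 5·(inner) — divide through by 5. So div: (x - 6) - 4 = -11.
Step 5. [(x - 6) - 4 = -11] 4 comes off first (add 4) ⇒ sub: x - 6 = -7.
Step 6. [x - 6 = -7] peel the -6: add 6 from each side, so sub: x = -1.

Answer: x ∈ {-1}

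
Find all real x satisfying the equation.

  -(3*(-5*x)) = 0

Step 1. [-(3*(-5*x)) = 0] flip signs both sides. So neg: 3*(-5*x) = 0.
Step 2. [3*(-5*x) = 0] divide by the outer 3, so div: -5*x = 0.
Step 3. [-5*x = 0] leading coefficient -5: divide by -5. So div: x = 0.

Answer: x ∈ {0}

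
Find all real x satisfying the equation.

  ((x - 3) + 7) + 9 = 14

Step 1. [((x - 3) + 7) + 9 = 14] the outer +9 inverts by subtracting 9 ⇒ sub: (x - 3) + 7 = 5.
Step 2. [(x - 3) + 7 = 5] peel the +7: subtract 7 from each side ⇒ sub: x - 3 = -2.
Step 3. [x - 3 = -2] the outer -3 inverts by adding 3, so sub: x = 1.

Answer: x ∈ {1}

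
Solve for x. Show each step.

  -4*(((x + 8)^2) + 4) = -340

Step 1. [-4*(((x + 8)^2) + 4) = -340] -4·(inner) — divide through by -4. So div: ((x + 8)^2) + 4 = 85.
Step 2. [((x + 8)^2) + 4 = 85] subtract 4: x sits inside (… + 4) ⇒ sub: (x + 8)^2 = 81.
Step 3. [(x + 8)^2 = 81] LHS squared, RHS 81 ≥ 0: apply √ (±), so sqrt: x + 8 = 9 or -9.
Step 4. [x + 8 = 9 or -9] +8 is outermost — subtract 8 both sides ⇒ sub: x = 1 or -17.

Answer: x ∈ {-17, 1}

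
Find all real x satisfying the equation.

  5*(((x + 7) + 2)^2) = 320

Step 1. [5*(((x + 7) + 2)^2) = 320] divide by the outer 5 ⇒ div: ((x + 7) + 2)^2 = 64.
Step 2. [((x + 7) + 2)^2 = 64] √ both sides: 64 ≥ 0 gives two branches ⇒ sqrt: (x + 7) + 2 = 8 or -8.
Step 3. [(x + 7) + 2 = 8 or -8] the outer +2 inverts by subtracting 2 ⇒ sub: x + 7 = 6 or -10.
Step 4. [x + 7 = 6 or -10] peel the +7: subtract 7 from each side ⇒ sub: x = -1 or -17.

Answer: x ∈ {-17, -1}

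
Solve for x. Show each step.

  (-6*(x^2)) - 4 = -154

Step 1. [(-6*(x^2)) - 4 = -154] peel the -4: add 4 from each side, so sub: -6*(x^2) = -150.
Step 2. [-6*(x^2) = -150] divide by the outer -6. So div: x^2 = 25.
Step 3. [x^2 = 25] √ both sides: 25 ≥ 0 gives two branches. So sqrt: x = 5 or -5.

Answer: x ∈ {-5, 5}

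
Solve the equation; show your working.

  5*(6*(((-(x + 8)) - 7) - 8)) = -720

Step 1. [5*(6*(((-(x + 8)) - 7) - 8)) = -720] LHS = 5·(…); ÷5 both sides. So div: 6*(((-(x + 8)) - 7) - 8) = -144.
Step 2. [6*(((-(x + 8)) - 7) - 8) = -144] divide by the outer 6 ⇒ div: ((-(x + 8)) - 7) - 8 = -24.
Step 3. [((-(x + 8)) - 7) - 8 = -24] 8 comes off first (add 8). So sub: (-(x + 8)) - 7 = -16.
Step 4. [(-(x + 8)) - 7 = -16] peel the -7: add 7 from each side ⇒ sub: -(x + 8) = -9.
Step 5. [-(x + 8) = -9] LHS negated; negate both sides. So neg: x + 8 = 9.
Step 6. [x + 8 = 9] peel the +8: subtract 8 from each side. So sub: x = 1.

Answer: x ∈ {1}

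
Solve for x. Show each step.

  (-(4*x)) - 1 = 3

Step 1. [(-(4*x)) - 1 = 3] 1 comes off first (add 1), so sub: -(4*x) = 4.
Step 2. [-(4*x) = 4] flip signs both sides ⇒ neg: 4*x = -4.
Step 3. [4*x = -4] LHS = 4·(…); ÷4 both sides. So div: x = -1.

Answer: x ∈ {-1}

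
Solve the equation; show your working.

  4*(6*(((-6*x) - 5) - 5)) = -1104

Step 1. [4*(6*(((-6*x) - 5) - 5)) = -1104] divide by the outer 4, so div: 6*(((-6*x) - 5) - 5) = -276.
Step 2. [6*(((-6*x) - 5) - 5) = -276] leading coefficient 6: divide by 6, so div: ((-6*x) - 5) - 5 = -46.
Step 3. [((-6*x) - 5) - 5 = -46] -5 is outermost — add 5 both sides. So sub: (-6*x) - 5 = -41.
Step 4. [(-6*x) - 5 = -41] 5 comes off first (add 5) ⇒ sub: -6*x = -36.
Step 5. [-6*x = -36] divide by the outer -6 ⇒ div: x = 6.

Answer: x ∈ {6}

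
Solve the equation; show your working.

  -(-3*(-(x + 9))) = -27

Step 1. [-(-3*(-(x + 9))) = -27] flip signs both sides. So neg: -3*(-(x + 9)) = 27.
Step 2. [-3*(-(x + 9)) = 27] leading coefficient -3: divide by -3. So div: -(x + 9) = -9.
Step 3. [-(x + 9) = -9] flip signs both sides. So neg: x + 9 = 9.
Step 4. [x + 9 = 9] 9 comes off first (subtract 9) ⇒ sub: x = 0.

Answer: x ∈ {0}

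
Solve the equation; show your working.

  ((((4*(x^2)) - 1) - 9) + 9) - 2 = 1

Step 1. [((((4*(x^2)) - 1) - 9) + 9) - 2 = 1] -2 is outermost — add 2 both sides. So sub: (((4*(x^2)) - 1) - 9) + 9 = 3.
Step 2. [(((4*(x^2)) - 1) - 9) + 9 = 3] the outer +9 inverts by subtracting 9, so sub: ((4*(x^2)) - 1) - 9 = -6.
Step 3. [((4*(x^2)) - 1) - 9 = -6] the outer -9 inverts by adding 9 ⇒ sub: (4*(x^2)) - 1 = 3.
Step 4. [(4*(x^2)) - 1 = 3] -1 is outermost — add 1 both sides, so sub: 4*(x^2) = 4.
Step 5. [4*(x^2) = 4] 4 out front; divide by 4 ⇒ div: x^2 = 1.
Step 6. [x^2 = 1] √ both sides: 1 ≥ 0 gives two branches ⇒ sqrt: x = 1 or -1.

Answer: x ∈ {-1, 1}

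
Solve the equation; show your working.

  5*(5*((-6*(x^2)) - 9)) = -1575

Step 1. [5*(5*((-6*(x^2)) - 9)) = -1575] 5·(inner) — divide through by 5. So div: 5*((-6*(x^2)) - 9) = -315.
Step 2. [5*((-6*(x^2)) - 9) = -315] 5 out front; divide by 5 ⇒ div: (-6*(x^2)) - 9 = -63.
Step 3. [(-6*(x^2)) - 9 = -63] add 9: x sits inside (… - 9). So sub: -6*(x^2) = -54.
Step 4. [-6*(x^2) = -54] leading coefficient -6: divide by -6. So div: x^2 = 9.
Step 5. [x^2 = 9] LHS squared, RHS 9 ≥ 0: apply √ (±). So sqrt: x = 3 or -3.

Answer: x ∈ {-3, 3}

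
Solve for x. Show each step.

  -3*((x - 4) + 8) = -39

Step 1. [-3*((x - 4) + 8) = -39] -3·(inner) — divide through by -3. So div: (x - 4) + 8 = 13.
Step 2. [(x - 4) + 8 = 13] peel the +8: subtract 8 from each side. So sub: x - 4 = 5.
Step 3. [x - 4 = 5] add 4: x sits inside (… - 4) ⇒ sub: x = 9.

Answer: x ∈ {9}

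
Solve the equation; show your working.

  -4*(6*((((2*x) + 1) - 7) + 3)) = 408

Step 1. [-4*(6*((((2*x) + 1) - 7) + 3)) = 408] LHS = -4·(…); ÷-4 both sides ⇒ div: 6*((((2*x) + 1) - 7) + 3) = -102.
Step 2. [6*((((2*x) + 1) - 7) + 3) = -102] LHS = 6·(…); ÷6 both sides, so div: (((2*x) + 1) - 7) + 3 = -17.
Step 3. [(((2*x) + 1) - 7) + 3 = -17] peel the +3: subtract 3 from each side ⇒ sub: ((2*x) + 1) - 7 = -20.
Step 4. [((2*x) + 1) - 7 = -20] 7 comes off first (add 7), so sub: (2*x) + 1 = -13.
Step 5. [(2*x) + 1 = -13] peel the +1: subtract 1 from each side, so sub: 2*x = -14.
Step 6. [2*x = -14] leading coefficient 2: divide by 2. So div: x = -7.

Answer: x ∈ {-7}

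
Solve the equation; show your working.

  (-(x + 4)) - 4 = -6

Step 1. [(-(x + 4)) - 4 = -6] the outer -4 inverts by adding 4, so sub: -(x + 4) = -2.
Step 2. [-(x + 4) = -2] flip signs both sides, so neg: x + 4 = 2.
Step 3. [x + 4 = 2] 4 comes off first (subtract 4) ⇒ sub: x = -2.

Answer: x ∈ {-2}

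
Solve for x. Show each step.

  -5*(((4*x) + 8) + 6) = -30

Step 1. [-5*(((4*x) + 8) + 6) = -30] -5 out front; divide by -5 ⇒ div: ((4*x) + 8) + 6 = 6.
Step 2. [((4*x) + 8) + 6 = 6] +6 is outermost — subtract 6 both sides, so sub: (4*x) + 8 = 0.
Step 3. [(4*x) + 8 = 0] common factor 4 (LHS and 0) — divide through ⇒ factor: x + 2 = 0.
Step 4. [x + 2 = 0] 2 comes off first (subtract 2). So sub: x = -2.

Answer: x ∈ {-2}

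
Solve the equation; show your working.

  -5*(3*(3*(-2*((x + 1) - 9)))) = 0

Step 1. [-5*(3*(3*(-2*((x + 1) - 9)))) = 0] -5 out front; divide by -5 ⇒ div: 3*(3*(-2*((x + 1) - 9))) = 0.
Step 2. [3*(3*(-2*((x + 1) - 9))) = 0] 3 out front; divide by 3 ⇒ div: 3*(-2*((x + 1) - 9)) = 0.
Step 3. [3*(-2*((x + 1) - 9)) = 0] 3·(inner) — divide through by 3. So div: -2*((x + 1) - 9) = 0.
Step 4. [-2*((x + 1) - 9) = 0] LHS = -2·(…); ÷-2 both sides. So div: (x + 1) - 9 = 0.
Step 5. [(x + 1) - 9 = 0] 9 comes off first (add 9). So sub: x + 1 = 9.
Step 6. [x + 1 = 9] subtract 1: x sits inside (… + 1), so sub: x = 8.

Answer: x ∈ {8}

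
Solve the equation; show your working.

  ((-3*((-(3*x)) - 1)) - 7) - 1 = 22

Step 1. [((-3*((-(3*x)) - 1)) - 7) - 1 = 22] add 1: x sits inside (… - 1), so sub: (-3*((-(3*x)) - 1)) - 7 = 23.
Step 2. [(-3*((-(3*x)) - 1)) - 7 = 23] -7 is outermost — add 7 both sides, so sub: -3*((-(3*x)) - 1) = 30.
Step 3. [-3*((-(3*x)) - 1) = 30] leading coefficient -3: divide by -3. So div: (-(3*x)) - 1 = -10.
Step 4. [(-(3*x)) - 1 = -10] 1 comes off first (add 1) ⇒ sub: -(3*x) = -9.
Step 5. [-(3*x) = -9] LHS negated; negate both sides. So neg: 3*x = 9.
Step 6. [3*x = 9] leading coefficient 3: divide by 3 ⇒ div: x = 3.

Answer: x ∈ {3}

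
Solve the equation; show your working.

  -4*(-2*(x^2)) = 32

Step 1. [-4*(-2*(x^2)) = 32] divide by the outer -4. So div: -2*(x^2) = -8.
Step 2. [-2*(x^2) = -8] -2·(inner) — divide through by -2, so div: x^2 = 4.
Step 3. [x^2 = 4] √ both sides: 4 ≥ 0 gives two branches, so sqrt: x = 2 or -2.

Answer: x ∈ {-2, 2}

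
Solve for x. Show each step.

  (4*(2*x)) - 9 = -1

Step 1. [(4*(2*x)) - 9 = -1] -9 is outermost — add 9 both sides. So sub: 4*(2*x) = 8.
Step 2. [4*(2*x) = 8] LHS = 4·(…); ÷4 both sides. So div: 2*x = 2.
Step 3. [2*x = 2] 2·(inner) — divide through by 2. So div: x = 1.

Answer: x ∈ {1}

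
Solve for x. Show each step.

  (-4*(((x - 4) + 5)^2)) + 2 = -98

Step 1. [(-4*(((x - 4) + 5)^2)) + 2 = -98] 2 comes off first (subtract 2), so sub: -4*(((x - 4) + 5)^2) = -100.
Step 2. [-4*(((x - 4) + 5)^2) = -100] -4·(inner) — divide through by -4, so div: ((x - 4) + 5)^2 = 25.
Step 3. [((x - 4) + 5)^2 = 25] √ both sides: 25 ≥ 0 gives two branches ⇒ sqrt: (x - 4) + 5 = 5 or -5.
Step 4. [(x - 4) + 5 = 5 or -5] 5 comes off first (subtract 5) ⇒ sub: x - 4 = 0 or -10.
Step 5. [x - 4 = 0 or -10] 4 comes off first (add 4), so sub: x = 4 or -6.

Answer: x ∈ {-6, 4}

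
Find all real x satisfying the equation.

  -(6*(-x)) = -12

Step 1. [-(6*(-x)) = -12] LHS negated; negate both sides, so neg: 6*(-x) = 12.
Step 2. [6*(-x) = 12] divide by the outer 6, so div: -x = 2.
Step 3. [-x = 2] LHS negated; negate both sides, so neg: x = -2.

Answer: x ∈ {-2}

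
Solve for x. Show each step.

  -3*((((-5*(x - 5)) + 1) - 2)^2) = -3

Step 1. [-3*((((-5*(x - 5)) + 1) - 2)^2) = -3] LHS = -3·(…); ÷-3 both sides. So div: (((-5*(x - 5)) + 1) - 2)^2 = 1.
Step 2. [(((-5*(x - 5)) + 1) - 2)^2 = 1] LHS squared, RHS 1 ≥ 0: apply √ (±) ⇒ sqrt: ((-5*(x - 5)) + 1) - 2 = 1 or -1.
Step 3. [((-5*(x - 5)) + 1) - 2 = 1 or -1] the outer -2 inverts by adding 2, so sub: (-5*(x - 5)) + 1 = 3 or 1.
Step 4. [(-5*(x - 5)) + 1 = 3 or 1] 1 comes off first (subtract 1). So sub: -5*(x - 5) = 2 or 0.
Step 5. [-5*(x - 5) = 2 or 0] -5·(inner) — divide through by -5, so div: x - 5 = -2/5 or 0.
Step 6. [x - 5 = -2/5 or 0] 5 comes off first (add 5). So sub: x = 23/5 or 5.

Answer: x ∈ {23/5, 5}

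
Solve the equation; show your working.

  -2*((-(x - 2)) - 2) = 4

Step 1. [-2*((-(x - 2)) - 2) = 4] leading coefficient -2: divide by -2, so div: (-(x - 2)) - 2 = -2.
Step 2. [(-(x - 2)) - 2 = -2] 2 comes off first (add 2), so sub: -(x - 2) = 0.
Step 3. [-(x - 2) = 0] flip signs both sides ⇒ neg: x - 2 = 0.
Step 4. [x - 2 = 0] 2 comes off first (add 2), so sub: x = 2.

Answer: x ∈ {2}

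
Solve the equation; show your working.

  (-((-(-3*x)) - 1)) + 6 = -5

Step 1. [(-((-(-3*x)) - 1)) + 6 = -5] the outer +6 inverts by subtracting 6. So sub: -((-(-3*x)) - 1) = -11.
Step 2. [-((-(-3*x)) - 1) = -11] leading − — multiply by −1, so neg: (-(-3*x)) - 1 = 11.
Step 3. [(-(-3*x)) - 1 = 11] add 1: x sits inside (… - 1). So sub: -(-3*x) = 12.
Step 4. [-(-3*x) = 12] LHS negated; negate both sides, so neg: -3*x = -12.
Step 5. [-3*x = -12] -3·(inner) — divide through by -3 ⇒ div: x = 4.

Answer: x ∈ {4}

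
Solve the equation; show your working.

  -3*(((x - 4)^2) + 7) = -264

Step 1. [-3*(((x - 4)^2) + 7) = -264] LHS = -3·(…); ÷-3 both sides. So div: ((x - 4)^2) + 7 = 88.
Step 2. [((x - 4)^2) + 7 = 88] the outer +7 inverts by subtracting 7. So sub: (x - 4)^2 = 81.
Step 3. [(x - 4)^2 = 81] √ both sides: 81 ≥ 0 gives two branches, so sqrt: x - 4 = 9 or -9.
Step 4. [x - 4 = 9 or -9] the outer -4 inverts by adding 4 ⇒ sub: x = 13 or -5.

Answer: x ∈ {-5, 13}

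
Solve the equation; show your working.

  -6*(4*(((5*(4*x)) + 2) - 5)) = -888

Step 1. [-6*(4*(((5*(4*x)) + 2) - 5)) = -888] -6·(inner) — divide through by -6. So div: 4*(((5*(4*x)) + 2) - 5) = 148.
Step 2. [4*(((5*(4*x)) + 2) - 5) = 148] leading coefficient 4: divide by 4. So div: ((5*(4*x)) + 2) - 5 = 37.
Step 3. [((5*(4*x)) + 2) - 5 = 37] add 5: x sits inside (… - 5), so sub: (5*(4*x)) + 2 = 42.
Step 4. [(5*(4*x)) + 2 = 42] the outer +2 inverts by subtracting 2. So sub: 5*(4*x) = 40.
Step 5. [5*(4*x) = 40] LHS = 5·(…); ÷5 both sides ⇒ div: 4*x = 8.
Step 6. [4*x = 8] leading coefficient 4: divide by 4 ⇒ div: x = 2.

Answer: x ∈ {2}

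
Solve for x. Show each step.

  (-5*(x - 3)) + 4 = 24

Step 1. [(-5*(x - 3)) + 4 = 24] the outer +4 inverts by subtracting 4 ⇒ sub: -5*(x - 3) = 20.
Step 2. [-5*(x - 3) = 20] leading coefficient -5: divide by -5, so div: x - 3 = -4.
Step 3. [x - 3 = -4] peel the -3: add 3 from each side ⇒ sub: x = -1.

Answer: x ∈ {-1}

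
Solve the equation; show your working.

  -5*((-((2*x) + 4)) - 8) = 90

Step 1. [-5*((-((2*x) + 4)) - 8) = 90] LHS = -5·(…); ÷-5 both sides, so div: (-((2*x) + 4)) - 8 = -18.
Step 2. [(-((2*x) + 4)) - 8 = -18] peel the -8: add 8 from each side ⇒ sub: -((2*x) + 4) = -10.
Step 3. [-((2*x) + 4) = -10] flip signs both sides. So neg: (2*x) + 4 = 10.
Step 4. [(2*x) + 4 = 10] 2 | LHS and 2 | 10: pull 2 out. So factor: x + 2 = 5.
Step 5. [x + 2 = 5] the outer +2 inverts by subtracting 2, so sub: x = 3.

Answer: x ∈ {3}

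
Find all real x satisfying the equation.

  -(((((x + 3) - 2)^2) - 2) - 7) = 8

Step 1. [-(((((x + 3) - 2)^2) - 2) - 7) = 8] flip signs both sides. So neg: ((((x + 3) - 2)^2) - 2) - 7 = -8.
Step 2. [((((x + 3) - 2)^2) - 2) - 7 = -8] the outer -7 inverts by adding 7 ⇒ sub: (((x + 3) - 2)^2) - 2 = -1.
Step 3. [(((x + 3) - 2)^2) - 2 = -1] the outer -2 inverts by adding 2 ⇒ sub: ((x + 3) - 2)^2 = 1.
Step 4. [((x + 3) - 2)^2 = 1] 1 ≥ 0, LHS is (·)² — take ±√. So sqrt: (x + 3) - 2 = 1 or -1.
Step 5. [(x + 3) - 2 = 1 or -1] peel the -2: add 2 from each side, so sub: x + 3 = 3 or 1.
Step 6. [x + 3 = 3 or 1] +3 is outermost — subtract 3 both sides, so sub: x = 0 or -2.

Answer: x ∈ {-2, 0}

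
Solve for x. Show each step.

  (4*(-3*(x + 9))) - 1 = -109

Step 1. [(4*(-3*(x + 9))) - 1 = -109] add 1: x sits inside (… - 1). So sub: 4*(-3*(x + 9)) = -108.
Step 2. [4*(-3*(x + 9)) = -108] LHS = 4·(…); ÷4 both sides, so div: -3*(x + 9) = -27.
Step 3. [-3*(x + 9) = -27] -3 out front; divide by -3 ⇒ div: x + 9 = 9.
Step 4. [x + 9 = 9] 9 comes off first (subtract 9), so sub: x = 0.

Answer: x ∈ {0}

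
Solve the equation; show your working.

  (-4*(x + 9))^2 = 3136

Step 1. [(-4*(x + 9))^2 = 3136] 3136 ≥ 0, LHS is (·)² — take ±√. So sqrt: -4*(x + 9) = 56 or -56.
Step 2. [-4*(x + 9) = 56 or -56] -4 out front; divide by -4. So div: x + 9 = -14 or 14.
Step 3. [x + 9 = -14 or 14] subtract 9: x sits inside (… + 9). So sub: x = -23 or 5.

Answer: x ∈ {-23, 5}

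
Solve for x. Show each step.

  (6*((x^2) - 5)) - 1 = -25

Step 1. [(6*((x^2) - 5)) - 1 = -25] the outer -1 inverts by adding 1. So sub: 6*((x^2) - 5) = -24.
Step 2. [6*((x^2) - 5) = -24] leading coefficient 6: divide by 6. So div: (x^2) - 5 = -4.
Step 3. [(x^2) - 5 = -4] peel the -5: add 5 from each side, so sub: x^2 = 1.
Step 4. [x^2 = 1] √ both sides: 1 ≥ 0 gives two branches, so sqrt: x = 1 or -1.

Answer: x ∈ {-1, 1}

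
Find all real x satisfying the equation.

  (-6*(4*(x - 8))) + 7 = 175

Step 1. [(-6*(4*(x - 8))) + 7 = 175] the outer +7 inverts by subtracting 7 ⇒ sub: -6*(4*(x - 8)) = 168.
Step 2. [-6*(4*(x - 8)) = 168] leading coefficient -6: divide by -6 ⇒ div: 4*(x - 8) = -28.
Step 3. [4*(x - 8) = -28] divide by the outer 4 ⇒ div: x - 8 = -7.
Step 4. [x - 8 = -7] peel the -8: add 8 from each side. So sub: x = 1.

Answer: x ∈ {1}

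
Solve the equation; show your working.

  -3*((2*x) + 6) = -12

Step 1. [-3*((2*x) + 6) = -12] leading coefficient -3: divide by -3, so div: (2*x) + 6 = 4.
Step 2. [(2*x) + 6 = 4] subtract 6: x sits inside (… + 6) ⇒ sub: 2*x = -2.
Step 3. [2*x = -2] LHS = 2·(…); ÷2 both sides. So div: x = -1.

Answer: x ∈ {-1}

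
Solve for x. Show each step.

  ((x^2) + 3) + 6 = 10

Step 1. [((x^2) + 3) + 6 = 10] +6 is outermost — subtract 6 both sides ⇒ sub: (x^2) + 3 = 4.
Step 2. [(x^2) + 3 = 4] the outer +3 inverts by subtracting 3. So sub: x^2 = 1.
Step 3. [x^2 = 1] √ both sides: 1 ≥ 0 gives two branches, so sqrt: x = 1 or -1.

Answer: x ∈ {-1, 1}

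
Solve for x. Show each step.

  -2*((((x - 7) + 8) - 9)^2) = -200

Step 1. [-2*((((x - 7) + 8) - 9)^2) = -200] -2·(inner) — divide through by -2 ⇒ div: (((x - 7) + 8) - 9)^2 = 100.
Step 2. [(((x - 7) + 8) - 9)^2 = 100] √ both sides: 100 ≥ 0 gives two branches ⇒ sqrt: ((x - 7) + 8) - 9 = 10 or -10.
Step 3. [((x - 7) + 8) - 9 = 10 or -10] -9 is outermost — add 9 both sides. So sub: (x - 7) + 8 = 19 or -1.
Step 4. [(x - 7) + 8 = 19 or -1] peel the +8: subtract 8 from each side ⇒ sub: x - 7 = 11 or -9.
Step 5. [x - 7 = 11 or -9] -7 is outermost — add 7 both sides, so sub: x = 18 or -2.

Answer: x ∈ {-2, 18}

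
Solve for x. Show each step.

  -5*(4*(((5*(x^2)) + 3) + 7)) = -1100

Step 1. [-5*(4*(((5*(x^2)) + 3) + 7)) = -1100] divide by the outer -5 ⇒ div: 4*(((5*(x^2)) + 3) + 7) = 220.
Step 2. [4*(((5*(x^2)) + 3) + 7) = 220] divide by the outer 4. So div: ((5*(x^2)) + 3) + 7 = 55.
Step 3. [((5*(x^2)) + 3) + 7 = 55] +7 is outermost — subtract 7 both sides. So sub: (5*(x^2)) + 3 = 48.
Step 4. [(5*(x^2)) + 3 = 48] 3 comes off first (subtract 3). So sub: 5*(x^2) = 45.
Step 5. [5*(x^2) = 45] LHS = 5·(…); ÷5 both sides ⇒ div: x^2 = 9.
Step 6. [x^2 = 9] LHS squared, RHS 9 ≥ 0: apply √ (±) ⇒ sqrt: x = 3 or -3.

Answer: x ∈ {-3, 3}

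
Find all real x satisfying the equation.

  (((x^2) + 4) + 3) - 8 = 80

Step 1. [(((x^2) + 4) + 3) - 8 = 80] 8 comes off first (add 8) ⇒ sub: ((x^2) + 4) + 3 = 88.
Step 2. [((x^2) + 4) + 3 = 88] 3 comes off first (subtract 3). So sub: (x^2) + 4 = 85.
Step 3. [(x^2) + 4 = 85] 4 comes off first (subtract 4), so sub: x^2 = 81.
Step 4. [x^2 = 81] LHS squared, RHS 81 ≥ 0: apply √ (±), so sqrt: x = 9 or -9.

Answer: x ∈ {-9, 9}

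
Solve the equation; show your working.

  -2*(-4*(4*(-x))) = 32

Step 1. [-2*(-4*(4*(-x))) = 32] divide by the outer -2, so div: -4*(4*(-x)) = -16.
Step 2. [-4*(4*(-x)) = -16] LHS = -4·(…); ÷-4 both sides. So div: 4*(-x) = 4.
Step 3. [4*(-x) = 4] 4·(inner) — divide through by 4 ⇒ div: -x = 1.
Step 4. [-x = 1] flip signs both sides ⇒ neg: x = -1.

Answer: x ∈ {-1}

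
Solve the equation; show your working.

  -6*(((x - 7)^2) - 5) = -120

Step 1. [-6*(((x - 7)^2) - 5) = -120] -6·(inner) — divide through by -6 ⇒ div: ((x - 7)^2) - 5 = 20.
Step 2. [((x - 7)^2) - 5 = 20] peel the -5: add 5 from each side. So sub: (x - 7)^2 = 25.
Step 3. [(x - 7)^2 = 25] LHS squared, RHS 25 ≥ 0: apply √ (±), so sqrt: x - 7 = 5 or -5.
Step 4. [x - 7 = 5 or -5] add 7: x sits inside (… - 7), so sub: x = 12 or 2.

Answer: x ∈ {2, 12}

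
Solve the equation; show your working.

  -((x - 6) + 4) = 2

Step 1. [-((x - 6) + 4) = 2] flip signs both sides ⇒ neg: (x - 6) + 4 = -2.
Step 2. [(x - 6) + 4 = -2] 4 comes off first (subtract 4) ⇒ sub: x - 6 = -6.
Step 3. [x - 6 = -6] peel the -6: add 6 from each side. So sub: x = 0.

Answer: x ∈ {0}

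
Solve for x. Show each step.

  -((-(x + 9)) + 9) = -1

Step 1. [-((-(x + 9)) + 9) = -1] flip signs both sides ⇒ neg: (-(x + 9)) + 9 = 1.
Step 2. [(-(x + 9)) + 9 = 1] peel the +9: subtract 9 from each side, so sub: -(x + 9) = -8.
Step 3. [-(x + 9) = -8] leading − — multiply by −1 ⇒ neg: x + 9 = 8.
Step 4. [x + 9 = 8] the outer +9 inverts by subtracting 9. So sub: x = -1.

Answer: x ∈ {-1}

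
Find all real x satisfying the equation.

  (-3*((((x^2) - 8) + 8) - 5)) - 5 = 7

Step 1. [(-3*((((x^2) - 8) + 8) - 5)) - 5 = 7] the outer -5 inverts by adding 5. So sub: -3*((((x^2) - 8) + 8) - 5) = 12.
Step 2. [-3*((((x^2) - 8) + 8) - 5) = 12] -3 out front; divide by -3. So div: (((x^2) - 8) + 8) - 5 = -4.
Step 3. [(((x^2) - 8) + 8) - 5 = -4] add 5: x sits inside (… - 5) ⇒ sub: ((x^2) - 8) + 8 = 1.
Step 4. [((x^2) - 8) + 8 = 1] the outer +8 inverts by subtracting 8, so sub: (x^2) - 8 = -7.
Step 5. [(x^2) - 8 = -7] -8 is outermost — add 8 both sides ⇒ sub: x^2 = 1.
Step 6. [x^2 = 1] √ both sides: 1 ≥ 0 gives two branches, so sqrt: x = 1 or -1.

Answer: x ∈ {-1, 1}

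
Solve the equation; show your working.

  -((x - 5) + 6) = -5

Step 1. [-((x - 5) + 6) = -5] flip signs both sides. So neg: (x - 5) + 6 = 5.
Step 2. [(x - 5) + 6 = 5] peel the +6: subtract 6 from each side. So sub: x - 5 = -1.
Step 3. [x - 5 = -1] peel the -5: add 5 from each side, so sub: x = 4.

Answer: x ∈ {4}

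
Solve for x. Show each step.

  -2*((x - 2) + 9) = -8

Step 1. [-2*((x - 2) + 9) = -8] -2 out front; divide by -2, so div: (x - 2) + 9 = 4.
Step 2. [(x - 2) + 9 = 4] subtract 9: x sits inside (… + 9), so sub: x - 2 = -5.
Step 3. [x - 2 = -5] -2 is outermost — add 2 both sides ⇒ sub: x = -3.

Answer: x ∈ {-3}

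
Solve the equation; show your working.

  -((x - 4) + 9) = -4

Step 1. [-((x - 4) + 9) = -4] LHS negated; negate both sides, so neg: (x - 4) + 9 = 4.
Step 2. [(x - 4) + 9 = 4] +9 is outermost — subtract 9 both sides. So sub: x - 4 = -5.
Step 3. [x - 4 = -5] the outer -4 inverts by adding 4. So sub: x = -1.

Answer: x ∈ {-1}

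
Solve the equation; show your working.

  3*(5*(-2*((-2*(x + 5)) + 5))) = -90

Step 1. [3*(5*(-2*((-2*(x + 5)) + 5))) = -90] 3 out front; divide by 3 ⇒ div: 5*(-2*((-2*(x + 5)) + 5)) = -30.
Step 2. [5*(-2*((-2*(x + 5)) + 5)) = -30] 5·(inner) — divide through by 5. So div: -2*((-2*(x + 5)) + 5) = -6.
Step 3. [-2*((-2*(x + 5)) + 5) = -6] divide by the outer -2 ⇒ div: (-2*(x + 5)) + 5 = 3.
Step 4. [(-2*(x + 5)) + 5 = 3] subtract 5: x sits inside (… + 5) ⇒ sub: -2*(x + 5) = -2.
Step 5. [-2*(x + 5) = -2] LHS = -2·(…); ÷-2 both sides, so div: x + 5 = 1.
Step 6. [x + 5 = 1] peel the +5: subtract 5 from each side, so sub: x = -4.

Answer: x ∈ {-4}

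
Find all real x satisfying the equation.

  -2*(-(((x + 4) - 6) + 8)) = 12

Step 1. [-2*(-(((x + 4) - 6) + 8)) = 12] LHS = -2·(…); ÷-2 both sides, so div: -(((x + 4) - 6) + 8) = -6.
Step 2. [-(((x + 4) - 6) + 8) = -6] leading − — multiply by −1, so neg: ((x + 4) - 6) + 8 = 6.
Step 3. [((x + 4) - 6) + 8 = 6] peel the +8: subtract 8 from each side ⇒ sub: (x + 4) - 6 = -2.
Step 4. [(x + 4) - 6 = -2] the outer -6 inverts by adding 6 ⇒ sub: x + 4 = 4.
Step 5. [x + 4 = 4] 4 comes off first (subtract 4). So sub: x = 0.

Answer: x ∈ {0}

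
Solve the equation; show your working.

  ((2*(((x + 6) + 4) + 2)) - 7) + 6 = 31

Step 1. [((2*(((x + 6) + 4) + 2)) - 7) + 6 = 31] peel the +6: subtract 6 from each side, so sub: (2*(((x + 6) + 4) + 2)) - 7 = 25.
Step 2. [(2*(((x + 6) + 4) + 2)) - 7 = 25] add 7: x sits inside (… - 7) ⇒ sub: 2*(((x + 6) + 4) + 2) = 32.
Step 3. [2*(((x + 6) + 4) + 2) = 32] leading coefficient 2: divide by 2 ⇒ div: ((x + 6) + 4) + 2 = 16.
Step 4. [((x + 6) + 4) + 2 = 16] peel the +2: subtract 2 from each side, so sub: (x + 6) + 4 = 14.
Step 5. [(x + 6) + 4 = 14] +4 is outermost — subtract 4 both sides, so sub: x + 6 = 10.
Step 6. [x + 6 = 10] 6 comes off first (subtract 6), so sub: x = 4.

Answer: x ∈ {4}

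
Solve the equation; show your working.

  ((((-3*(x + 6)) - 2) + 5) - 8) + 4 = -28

Step 1. [((((-3*(x + 6)) - 2) + 5) - 8) + 4 = -28] peel the +4: subtract 4 from each side ⇒ sub: (((-3*(x + 6)) - 2) + 5) - 8 = -32.
Step 2. [(((-3*(x + 6)) - 2) + 5) - 8 = -32] add 8: x sits inside (… - 8). So sub: ((-3*(x + 6)) - 2) + 5 = -24.
Step 3. [((-3*(x + 6)) - 2) + 5 = -24] peel the +5: subtract 5 from each side. So sub: (-3*(x + 6)) - 2 = -29.
Step 4. [(-3*(x + 6)) - 2 = -29] add 2: x sits inside (… - 2) ⇒ sub: -3*(x + 6) = -27.
Step 5. [-3*(x + 6) = -27] leading coefficient -3: divide by -3. So div: x + 6 = 9.
Step 6. [x + 6 = 9] the outer +6 inverts by subtracting 6, so sub: x = 3.

Answer: x ∈ {3}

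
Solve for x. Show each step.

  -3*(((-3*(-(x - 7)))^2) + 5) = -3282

Step 1. [-3*(((-3*(-(x - 7)))^2) + 5) = -3282] leading coefficient -3: divide by -3. So div: ((-3*(-(x - 7)))^2) + 5 = 1094.
Step 2. [((-3*(-(x - 7)))^2) + 5 = 1094] +5 is outermost — subtract 5 both sides ⇒ sub: (-3*(-(x - 7)))^2 = 1089.
Step 3. [(-3*(-(x - 7)))^2 = 1089] 1089 ≥ 0, LHS is (·)² — take ±√. So sqrt: -3*(-(x - 7)) = 33 or -33.
Step 4. [-3*(-(x - 7)) = 33 or -33] -3·(inner) — divide through by -3 ⇒ div: -(x - 7) = -11 or 11.
Step 5. [-(x - 7) = -11 or 11] flip signs both sides ⇒ neg: x - 7 = 11 or -11.
Step 6. [x - 7 = 11 or -11] the outer -7 inverts by adding 7, so sub: x = 18 or -4.

Answer: x ∈ {-4, 18}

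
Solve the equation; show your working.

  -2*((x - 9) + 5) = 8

Step 1. [-2*((x - 9) + 5) = 8] leading coefficient -2: divide by -2. So div: (x - 9) + 5 = -4.
Step 2. [(x - 9) + 5 = -4] subtract 5: x sits inside (… + 5). So sub: x - 9 = -9.
Step 3. [x - 9 = -9] the outer -9 inverts by adding 9 ⇒ sub: x = 0.

Answer: x ∈ {0}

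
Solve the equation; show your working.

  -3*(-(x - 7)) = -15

Step 1. [-3*(-(x - 7)) = -15] leading coefficient -3: divide by -3 ⇒ div: -(x - 7) = 5.
Step 2. [-(x - 7) = 5] LHS negated; negate both sides, so neg: x - 7 = -5.
Step 3. [x - 7 = -5] add 7: x sits inside (… - 7), so sub: x = 2.

Answer: x ∈ {2}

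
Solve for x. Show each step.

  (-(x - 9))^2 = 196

Step 1. [(-(x - 9))^2 = 196] LHS squared, RHS 196 ≥ 0: apply √ (±), so sqrt: -(x - 9) = 14 or -14.
Step 2. [-(x - 9) = 14 or -14] LHS negated; negate both sides ⇒ neg: x - 9 = -14 or 14.
Step 3. [x - 9 = -14 or 14] 9 comes off first (add 9) ⇒ sub: x = -5 or 23.

Answer: x ∈ {-5, 23}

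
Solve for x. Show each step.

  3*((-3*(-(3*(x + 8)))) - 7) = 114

Step 1. [3*((-3*(-(3*(x + 8)))) - 7) = 114] LHS = 3·(…); ÷3 both sides. So div: (-3*(-(3*(x + 8)))) - 7 = 38.
Step 2. [(-3*(-(3*(x + 8)))) - 7 = 38] 7 comes off first (add 7), so sub: -3*(-(3*(x + 8))) = 45.
Step 3. [-3*(-(3*(x + 8))) = 45] LHS = -3·(…); ÷-3 both sides ⇒ div: -(3*(x + 8)) = -15.
Step 4. [-(3*(x + 8)) = -15] leading − — multiply by −1. So neg: 3*(x + 8) = 15.
Step 5. [3*(x + 8) = 15] LHS = 3·(…); ÷3 both sides ⇒ div: x + 8 = 5.
Step 6. [x + 8 = 5] 8 comes off first (subtract 8), so sub: x = -3.

Answer: x ∈ {-3}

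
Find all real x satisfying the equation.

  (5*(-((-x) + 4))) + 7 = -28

Step 1. [(5*(-((-x) + 4))) + 7 = -28] +7 is outermost — subtract 7 both sides. So sub: 5*(-((-x) + 4)) = -35.
Step 2. [5*(-((-x) + 4)) = -35] 5 out front; divide by 5 ⇒ div: -((-x) + 4) = -7.
Step 3. [-((-x) + 4) = -7] flip signs both sides ⇒ neg: (-x) + 4 = 7.
Step 4. [(-x) + 4 = 7] peel the +4: subtract 4 from each side ⇒ sub: -x = 3.
Step 5. [-x = 3] flip signs both sides. So neg: x = -3.

Answer: x ∈ {-3}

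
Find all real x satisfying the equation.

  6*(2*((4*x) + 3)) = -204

Step 1. [6*(2*((4*x) + 3)) = -204] 6 out front; divide by 6, so div: 2*((4*x) + 3) = -34.
Step 2. [2*((4*x) + 3) = -34] LHS = 2·(…); ÷2 both sides, so div: (4*x) + 3 = -17.
Step 3. [(4*x) + 3 = -17] subtract 3: x sits inside (… + 3). So sub: 4*x = -20.
Step 4. [4*x = -20] divide by the outer 4. So div: x = -5.

Answer: x ∈ {-5}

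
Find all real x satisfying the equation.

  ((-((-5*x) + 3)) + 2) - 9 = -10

Step 1. [((-((-5*x) + 3)) + 2) - 9 = -10] -9 is outermost — add 9 both sides. So sub: (-((-5*x) + 3)) + 2 = -1.
Step 2. [(-((-5*x) + 3)) + 2 = -1] +2 is outermost — subtract 2 both sides ⇒ sub: -((-5*x) + 3) = -3.
Step 3. [-((-5*x) + 3) = -3] LHS negated; negate both sides ⇒ neg: (-5*x) + 3 = 3.
Step 4. [(-5*x) + 3 = 3] 3 comes off first (subtract 3), so sub: -5*x = 0.
Step 5. [-5*x = 0] leading coefficient -5: divide by -5. So div: x = 0.

Answer: x ∈ {0}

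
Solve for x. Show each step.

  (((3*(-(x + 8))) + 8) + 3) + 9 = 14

Step 1. [(((3*(-(x + 8))) + 8) + 3) + 9 = 14] the outer +9 inverts by subtracting 9 ⇒ sub: ((3*(-(x + 8))) + 8) + 3 = 5.
Step 2. [((3*(-(x + 8))) + 8) + 3 = 5] the outer +3 inverts by subtracting 3 ⇒ sub: (3*(-(x + 8))) + 8 = 2.
Step 3. [(3*(-(x + 8))) + 8 = 2] the outer +8 inverts by subtracting 8. So sub: 3*(-(x + 8)) = -6.
Step 4. [3*(-(x + 8)) = -6] divide by the outer 3, so div: -(x + 8) = -2.
Step 5. [-(x + 8) = -2] flip signs both sides. So neg: x + 8 = 2.
Step 6. [x + 8 = 2] +8 is outermost — subtract 8 both sides ⇒ sub: x = -6.

Answer: x ∈ {-6}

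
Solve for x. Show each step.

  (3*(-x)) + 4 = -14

Step 1. [(3*(-x)) + 4 = -14] the outer +4 inverts by subtracting 4, so sub: 3*(-x) = -18.
Step 2. [3*(-x) = -18] LHS = 3·(…); ÷3 both sides. So div: -x = -6.
Step 3. [-x = -6] LHS negated; negate both sides ⇒ neg: x = 6.

Answer: x ∈ {6}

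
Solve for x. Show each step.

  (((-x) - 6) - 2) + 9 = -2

Step 1. [(((-x) - 6) - 2) + 9 = -2] +9 is outermost — subtract 9 both sides, so sub: ((-x) - 6) - 2 = -11.
Step 2. [((-x) - 6) - 2 = -11] 2 comes off first (add 2). So sub: (-x) - 6 = -9.
Step 3. [(-x) - 6 = -9] peel the -6: add 6 from each side ⇒ sub: -x = -3.
Step 4. [-x = -3] leading − — multiply by −1, so neg: x = 3.

Answer: x ∈ {3}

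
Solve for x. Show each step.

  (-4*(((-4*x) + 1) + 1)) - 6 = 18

Step 1. [(-4*(((-4*x) + 1) + 1)) - 6 = 18] 6 comes off first (add 6), so sub: -4*(((-4*x) + 1) + 1) = 24.
Step 2. [-4*(((-4*x) + 1) + 1) = 24] leading coefficient -4: divide by -4, so div: ((-4*x) + 1) + 1 = -6.
Step 3. [((-4*x) + 1) + 1 = -6] the outer +1 inverts by subtracting 1 ⇒ sub: (-4*x) + 1 = -7.
Step 4. [(-4*x) + 1 = -7] the outer +1 inverts by subtracting 1 ⇒ sub: -4*x = -8.
Step 5. [-4*x = -8] leading coefficient -4: divide by -4, so div: x = 2.

Answer: x ∈ {2}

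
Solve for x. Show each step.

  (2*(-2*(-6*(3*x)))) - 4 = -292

Step 1. [(2*(-2*(-6*(3*x)))) - 4 = -292] 4 comes off first (add 4), so sub: 2*(-2*(-6*(3*x))) = -288.
Step 2. [2*(-2*(-6*(3*x))) = -288] LHS = 2·(…); ÷2 both sides ⇒ div: -2*(-6*(3*x)) = -144.
Step 3. [-2*(-6*(3*x)) = -144] -2 out front; divide by -2 ⇒ div: -6*(3*x) = 72.
Step 4. [-6*(3*x) = 72] leading coefficient -6: divide by -6 ⇒ div: 3*x = -12.
Step 5. [3*x = -12] LHS = 3·(…); ÷3 both sides ⇒ div: x = -4.

Answer: x ∈ {-4}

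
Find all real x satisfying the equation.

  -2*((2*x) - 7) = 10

Step 1. [-2*((2*x) - 7) = 10] divide by the outer -2 ⇒ div: (2*x) - 7 = -5.
Step 2. [(2*x) - 7 = -5] the outer -7 inverts by adding 7. So sub: 2*x = 2.
Step 3. [2*x = 2] 2·(inner) — divide through by 2, so div: x = 1.

Answer: x ∈ {1}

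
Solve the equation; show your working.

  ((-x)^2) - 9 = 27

Step 1. [((-x)^2) - 9 = 27] 9 comes off first (add 9). So sub: (-x)^2 = 36.
Step 2. [(-x)^2 = 36] LHS squared, RHS 36 ≥ 0: apply √ (±), so sqrt: -x = 6 or -6.
Step 3. [-x = 6 or -6] LHS negated; negate both sides ⇒ neg: x = -6 or 6.

Answer: x ∈ {-6, 6}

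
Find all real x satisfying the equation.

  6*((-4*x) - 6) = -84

Step 1. [6*((-4*x) - 6) = -84] 6·(inner) — divide through by 6, so div: (-4*x) - 6 = -14.
Step 2. [(-4*x) - 6 = -14] peel the -6: add 6 from each side, so sub: -4*x = -8.
Step 3. [-4*x = -8] leading coefficient -4: divide by -4 ⇒ div: x = 2.

Answer: x ∈ {2}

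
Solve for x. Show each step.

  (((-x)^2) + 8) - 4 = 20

Step 1. [(((-x)^2) + 8) - 4 = 20] 4 comes off first (add 4), so sub: ((-x)^2) + 8 = 24.
Step 2. [((-x)^2) + 8 = 24] +8 is outermost — subtract 8 both sides, so sub: (-x)^2 = 16.
Step 3. [(-x)^2 = 16] √ both sides: 16 ≥ 0 gives two branches, so sqrt: -x = 4 or -4.
Step 4. [-x = 4 or -4] LHS negated; negate both sides, so neg: x = -4 or 4.

Answer: x ∈ {-4, 4}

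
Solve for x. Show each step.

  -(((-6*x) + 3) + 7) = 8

Step 1. [-(((-6*x) + 3) + 7) = 8] leading − — multiply by −1. So neg: ((-6*x) + 3) + 7 = -8.
Step 2. [((-6*x) + 3) + 7 = -8] 7 comes off first (subtract 7). So sub: (-6*x) + 3 = -15.
Step 3. [(-6*x) + 3 = -15] peel the +3: subtract 3 from each side, so sub: -6*x = -18.
Step 4. [-6*x = -18] leading coefficient -6: divide by -6. So div: x = 3.

Answer: x ∈ {3}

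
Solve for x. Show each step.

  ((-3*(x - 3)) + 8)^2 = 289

Step 1. [((-3*(x - 3)) + 8)^2 = 289] LHS squared, RHS 289 ≥ 0: apply √ (±), so sqrt: (-3*(x - 3)) + 8 = 17 or -17.
Step 2. [(-3*(x - 3)) + 8 = 17 or -17] the outer +8 inverts by subtracting 8. So sub: -3*(x - 3) = 9 or -25.
Step 3. [-3*(x - 3) = 9 or -25] -3·(inner) — divide through by -3, so div: x - 3 = -3 or 25/3.
Step 4. [x - 3 = -3 or 25/3] add 3: x sits inside (… - 3). So sub: x = 0 or 34/3.

Answer: x ∈ {0, 34/3}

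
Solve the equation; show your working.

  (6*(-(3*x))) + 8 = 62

Step 1. [(6*(-(3*x))) + 8 = 62] peel the +8: subtract 8 from each side, so sub: 6*(-(3*x)) = 54.
Step 2. [6*(-(3*x)) = 54] divide by the outer 6 ⇒ div: -(3*x) = 9.
Step 3. [-(3*x) = 9] flip signs both sides. So neg: 3*x = -9.
Step 4. [3*x = -9] divide by the outer 3 ⇒ div: x = -3.

Answer: x ∈ {-3}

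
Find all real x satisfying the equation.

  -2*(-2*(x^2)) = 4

Step 1. [-2*(-2*(x^2)) = 4] leading coefficient -2: divide by -2, so div: -2*(x^2) = -2.
Step 2. [-2*(x^2) = -2] -2 out front; divide by -2 ⇒ div: x^2 = 1.
Step 3. [x^2 = 1] √ both sides: 1 ≥ 0 gives two branches, so sqrt: x = 1 or -1.

Answer: x ∈ {-1, 1}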